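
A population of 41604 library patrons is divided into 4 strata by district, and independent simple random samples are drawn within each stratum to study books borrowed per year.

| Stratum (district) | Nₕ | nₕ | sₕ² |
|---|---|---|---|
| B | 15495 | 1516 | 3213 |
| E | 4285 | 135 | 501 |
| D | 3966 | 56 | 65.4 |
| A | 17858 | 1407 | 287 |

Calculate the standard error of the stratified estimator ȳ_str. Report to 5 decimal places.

0.59028

Var(ȳ_str) = Σₕ Wₕ²(1 − fₕ)sₕ²/nₕ with Wₕ = Nₕ/N, N = 41604.
B: Wₕ = 0.37244015; term = 0.37244015²·(1 − 0.09783801)·3213/1516 = 0.26522169.
E: Wₕ = 0.10299490; term = 0.10299490²·(1 − 0.03150525)·501/135 = 0.038127006.
D: Wₕ = 0.09532737; term = 0.09532737²·(1 − 0.01412002)·65.4/56 = 0.010462826.
A: Wₕ = 0.42923757; term = 0.42923757²·(1 − 0.07878822)·287/1407 = 0.03462125.
Sum = 0.34843277.
SE = √(0.34843277) = 0.59028.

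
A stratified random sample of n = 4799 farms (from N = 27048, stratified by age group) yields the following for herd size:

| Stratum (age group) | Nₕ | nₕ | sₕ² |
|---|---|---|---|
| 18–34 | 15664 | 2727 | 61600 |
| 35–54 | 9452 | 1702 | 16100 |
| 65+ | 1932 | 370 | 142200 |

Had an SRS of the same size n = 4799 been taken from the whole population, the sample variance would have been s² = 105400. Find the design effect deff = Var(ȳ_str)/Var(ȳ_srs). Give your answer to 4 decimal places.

0.4865

Var(ȳ_str) = Σ Wₕ²(1−fₕ)sₕ²/nₕ with Wₕ = Nₕ/27048:
  18–34: (15664/27048)²·(1−2727/15664)·61600/2727 = 6.2569331
  35–54: (9452/27048)²·(1−1702/9452)·16100/1702 = 0.94715579
  65+: (1932/27048)²·(1−370/1932)·142200/370 = 1.5853155
  → Var(ȳ_str) = 8.7894044.
Var(ȳ_srs) = (1 − 4799/27048)·105400/4799 = 18.066133.
deff = 8.7894044 / 18.066133 = 0.4865.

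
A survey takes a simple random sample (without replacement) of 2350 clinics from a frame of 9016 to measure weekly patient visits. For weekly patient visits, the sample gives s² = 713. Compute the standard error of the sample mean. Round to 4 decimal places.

Under SRS without replacement, Var(ȳ) = (1 − f)·s²/n with f = n/N = 2350/9016 = 0.26064774.
Var(ȳ) = (1 − 0.26064774)·713/2350 = 0.73935226·0.30340426 = 0.22432262.
SE(ȳ) = √(0.22432262) = 0.4736.

0.4736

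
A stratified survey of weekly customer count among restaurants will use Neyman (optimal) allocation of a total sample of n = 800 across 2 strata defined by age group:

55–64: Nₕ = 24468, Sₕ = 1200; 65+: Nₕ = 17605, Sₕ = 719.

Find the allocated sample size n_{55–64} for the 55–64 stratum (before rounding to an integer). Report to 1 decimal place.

Neyman allocation: nₕ = n·NₕSₕ / Σⱼ NⱼSⱼ.
Σ NⱼSⱼ = 24468·1200 + 17605·719 = 4.2019595 × 10^7.
n_{55–64} = 800·24468·1200 / (4.2019595 × 10^7) = 559.0.

559.0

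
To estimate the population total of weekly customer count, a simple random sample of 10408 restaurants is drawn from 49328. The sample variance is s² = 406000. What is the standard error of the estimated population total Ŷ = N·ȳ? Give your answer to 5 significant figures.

Var(Ŷ) = N²·Var(ȳ) = N²·(1 − n/N)·s²/n.
f = 10408/49328 = 0.21099578; Var(ȳ) = 0.78900422·406000/10408 = 30.777836.
Var(Ŷ) = 49328² · 30.777836 = 7.4890218 × 10^10.
SE(Ŷ) = √(7.4890218 × 10^10) = 273660.

273660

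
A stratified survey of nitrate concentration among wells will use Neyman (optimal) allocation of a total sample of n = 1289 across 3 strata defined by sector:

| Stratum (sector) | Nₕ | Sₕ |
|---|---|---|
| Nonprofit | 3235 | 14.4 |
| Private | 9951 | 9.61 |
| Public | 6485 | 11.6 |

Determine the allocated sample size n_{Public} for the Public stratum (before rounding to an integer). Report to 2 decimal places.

Neyman allocation: nₕ = n·NₕSₕ / Σⱼ NⱼSⱼ.
Σ NⱼSⱼ = 3235·14.4 + 9951·9.61 + 6485·11.6 = 217439.11.
n_{Public} = 1289·6485·11.6 / 217439.11 = 445.95.

445.95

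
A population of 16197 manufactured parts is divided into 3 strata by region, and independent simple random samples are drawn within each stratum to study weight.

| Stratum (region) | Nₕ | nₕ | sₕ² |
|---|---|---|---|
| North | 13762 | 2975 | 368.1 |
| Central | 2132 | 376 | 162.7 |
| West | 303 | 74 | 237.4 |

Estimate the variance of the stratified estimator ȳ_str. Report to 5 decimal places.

0.07704

Var(ȳ_str) = Σₕ Wₕ²(1 − fₕ)sₕ²/nₕ with Wₕ = Nₕ/N, N = 16197.
North: Wₕ = 0.84966352; term = 0.84966352²·(1 − 0.21617497)·368.1/2975 = 0.070015133.
Central: Wₕ = 0.13162931; term = 0.13162931²·(1 − 0.17636023)·162.7/376 = 0.0061750753.
West: Wₕ = 0.01870717; term = 0.01870717²·(1 − 0.24422442)·237.4/74 = 8.4851191 × 10^-4.
Sum = 0.07703872.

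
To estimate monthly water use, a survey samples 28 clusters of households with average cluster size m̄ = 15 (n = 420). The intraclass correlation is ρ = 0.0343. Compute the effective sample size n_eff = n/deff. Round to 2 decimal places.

283.75

deff = 1 + (15 − 1)·0.0343 = 1 + 0.4802 = 1.4802.
n_eff = 420 / 1.4802 = 283.75.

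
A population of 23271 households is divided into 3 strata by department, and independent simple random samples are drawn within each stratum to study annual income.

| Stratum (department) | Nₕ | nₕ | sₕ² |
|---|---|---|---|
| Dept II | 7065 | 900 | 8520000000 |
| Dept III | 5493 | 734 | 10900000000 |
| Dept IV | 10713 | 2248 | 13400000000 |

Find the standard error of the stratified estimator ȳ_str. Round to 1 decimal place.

Var(ȳ_str) = Σₕ Wₕ²(1 − fₕ)sₕ²/nₕ with Wₕ = Nₕ/N, N = 23271.
Dept II: Wₕ = 0.30359675; term = 0.30359675²·(1 − 0.12738854)·8520000000/900 = 761398.89.
Dept III: Wₕ = 0.23604486; term = 0.23604486²·(1 − 0.13362461)·10900000000/734 = 716845.64.
Dept IV: Wₕ = 0.46035839; term = 0.46035839²·(1 − 0.20983851)·13400000000/2248 = 998197.47.
Sum = 2.476442 × 10^6.
SE = √(2.476442 × 10^6) = 1573.7.

1573.7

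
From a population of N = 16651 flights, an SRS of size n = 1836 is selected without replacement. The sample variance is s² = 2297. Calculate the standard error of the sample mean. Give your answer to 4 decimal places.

1.0551

Under SRS without replacement, Var(ȳ) = (1 − f)·s²/n with f = n/N = 1836/16651 = 0.11026365.
Var(ȳ) = (1 − 0.11026365)·2297/1836 = 0.88973635·1.2510893 = 1.1131397.
SE(ȳ) = √(1.1131397) = 1.0551.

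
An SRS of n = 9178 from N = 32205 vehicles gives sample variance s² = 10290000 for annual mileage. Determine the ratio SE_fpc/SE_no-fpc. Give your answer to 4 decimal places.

f = n/N = 9178/32205 = 0.28498680.
SE_no-fpc = √(s²/n) = 33.483717; SE_fpc = √((1−f)s²/n) = 28.313313.
Ratio = √(1−f) = 0.84558453.

0.8456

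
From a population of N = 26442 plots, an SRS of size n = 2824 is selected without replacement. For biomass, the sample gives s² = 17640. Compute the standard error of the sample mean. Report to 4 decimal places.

Under SRS without replacement, Var(ȳ) = (1 − f)·s²/n with f = n/N = 2824/26442 = 0.10679979.
Var(ȳ) = (1 − 0.10679979)·17640/2824 = 0.89320021·6.2464589 = 5.5793384.
SE(ȳ) = √(5.5793384) = 2.3621.

2.3621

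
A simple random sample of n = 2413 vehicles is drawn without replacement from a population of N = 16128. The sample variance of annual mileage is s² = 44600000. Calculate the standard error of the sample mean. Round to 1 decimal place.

Under SRS without replacement, Var(ȳ) = (1 − f)·s²/n with f = n/N = 2413/16128 = 0.14961558.
Var(ȳ) = (1 − 0.14961558)·44600000/2413 = 0.85038442·18483.216 = 15717.839.
SE(ȳ) = √(15717.839) = 125.4.

125.4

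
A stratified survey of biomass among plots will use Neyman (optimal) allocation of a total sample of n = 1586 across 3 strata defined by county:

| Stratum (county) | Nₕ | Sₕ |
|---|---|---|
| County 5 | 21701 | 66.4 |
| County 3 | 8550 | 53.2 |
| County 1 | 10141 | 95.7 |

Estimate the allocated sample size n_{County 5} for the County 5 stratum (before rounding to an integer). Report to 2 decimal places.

797.31

Neyman allocation: nₕ = n·NₕSₕ / Σⱼ NⱼSⱼ.
Σ NⱼSⱼ = 21701·66.4 + 8550·53.2 + 10141·95.7 = 2.8663001 × 10^6.
n_{County 5} = 1586·21701·66.4 / (2.8663001 × 10^6) = 797.31.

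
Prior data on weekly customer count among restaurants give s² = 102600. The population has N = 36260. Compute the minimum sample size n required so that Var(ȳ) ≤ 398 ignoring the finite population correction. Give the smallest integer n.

258

Without fpc, n₀ = s²/D = 102600/398 = 257.7889.
Rounding up, n = 258.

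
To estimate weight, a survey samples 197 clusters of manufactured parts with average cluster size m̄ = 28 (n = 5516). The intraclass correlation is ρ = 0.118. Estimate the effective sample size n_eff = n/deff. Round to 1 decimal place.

1317.7

deff = 1 + (28 − 1)·0.118 = 1 + 3.186 = 4.186.
n_eff = 5516 / 4.186 = 1317.7.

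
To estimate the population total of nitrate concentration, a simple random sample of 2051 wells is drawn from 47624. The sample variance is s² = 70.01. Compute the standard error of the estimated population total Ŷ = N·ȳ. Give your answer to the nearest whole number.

Var(Ŷ) = N²·Var(ȳ) = N²·(1 − n/N)·s²/n.
f = 2051/47624 = 0.04306652; Var(ȳ) = 0.95693348·70.01/2051 = 0.032664511.
Var(Ŷ) = 47624² · 0.032664511 = 7.4084593 × 10^7.
SE(Ŷ) = √(7.4084593 × 10^7) = 8607.

8607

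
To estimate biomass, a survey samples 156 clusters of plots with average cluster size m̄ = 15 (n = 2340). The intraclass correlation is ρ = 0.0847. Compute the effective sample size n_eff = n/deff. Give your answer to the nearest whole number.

1071

deff = 1 + (15 − 1)·0.0847 = 1 + 1.1858 = 2.1858.
n_eff = 2340 / 2.1858 = 1071.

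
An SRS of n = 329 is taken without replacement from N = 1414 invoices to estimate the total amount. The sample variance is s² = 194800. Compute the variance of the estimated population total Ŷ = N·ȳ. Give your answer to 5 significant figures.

9.0839 × 10^8

Var(Ŷ) = N²·Var(ȳ) = N²·(1 − n/N)·s²/n.
f = 329/1414 = 0.23267327; Var(ȳ) = 0.76732673·194800/329 = 454.33206.
Var(Ŷ) = 1414² · 454.33206 = 9.083897 × 10^8.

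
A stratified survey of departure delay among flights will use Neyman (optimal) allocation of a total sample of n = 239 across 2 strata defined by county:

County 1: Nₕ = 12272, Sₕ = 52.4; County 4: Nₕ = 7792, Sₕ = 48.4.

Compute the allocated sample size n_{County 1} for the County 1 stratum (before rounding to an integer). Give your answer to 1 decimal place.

Neyman allocation: nₕ = n·NₕSₕ / Σⱼ NⱼSⱼ.
Σ NⱼSⱼ = 12272·52.4 + 7792·48.4 = 1.0201856 × 10^6.
n_{County 1} = 239·12272·52.4 / (1.0201856 × 10^6) = 150.6.

150.6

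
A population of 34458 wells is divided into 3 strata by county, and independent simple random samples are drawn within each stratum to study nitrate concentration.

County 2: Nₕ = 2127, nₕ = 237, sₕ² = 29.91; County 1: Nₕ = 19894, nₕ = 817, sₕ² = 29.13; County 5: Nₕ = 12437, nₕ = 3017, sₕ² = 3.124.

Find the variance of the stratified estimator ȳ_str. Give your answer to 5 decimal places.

0.01193

Var(ȳ_str) = Σₕ Wₕ²(1 − fₕ)sₕ²/nₕ with Wₕ = Nₕ/N, N = 34458.
County 2: Wₕ = 0.06172732; term = 0.06172732²·(1 − 0.11142454)·29.91/237 = 4.2728459 × 10^-4.
County 1: Wₕ = 0.57734053; term = 0.57734053²·(1 − 0.04106766)·29.13/817 = 0.011396474.
County 5: Wₕ = 0.36093215; term = 0.36093215²·(1 − 0.24258262)·3.124/3017 = 1.021697 × 10^-4.
Sum = 0.011925928.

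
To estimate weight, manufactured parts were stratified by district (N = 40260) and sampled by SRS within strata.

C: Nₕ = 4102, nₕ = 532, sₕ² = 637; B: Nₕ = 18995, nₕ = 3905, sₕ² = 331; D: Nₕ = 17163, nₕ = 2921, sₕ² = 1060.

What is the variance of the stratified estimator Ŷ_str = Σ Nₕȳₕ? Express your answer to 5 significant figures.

Var(Ŷ_str) = Σₕ Nₕ²(1 − fₕ)sₕ²/nₕ.
C: 4102²·(1 − 532/4102)·637/532 = 1.7534431 × 10^7.
B: 18995²·(1 − 3905/18995)·331/3905 = 2.429604 × 10^7.
D: 17163²·(1 − 2921/17163)·1060/2921 = 8.8703038 × 10^7.
Sum = 1.3053351 × 10^8.

1.3053 × 10^8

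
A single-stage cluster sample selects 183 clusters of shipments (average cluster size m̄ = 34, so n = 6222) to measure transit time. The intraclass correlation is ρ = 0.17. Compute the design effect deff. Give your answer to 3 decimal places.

6.610

deff = 1 + (34 − 1)·0.17 = 1 + 5.61 = 6.61.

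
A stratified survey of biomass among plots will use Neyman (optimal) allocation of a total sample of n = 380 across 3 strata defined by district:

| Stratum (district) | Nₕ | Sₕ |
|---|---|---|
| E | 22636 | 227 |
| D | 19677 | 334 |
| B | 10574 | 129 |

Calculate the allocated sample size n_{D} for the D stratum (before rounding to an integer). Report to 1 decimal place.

Neyman allocation: nₕ = n·NₕSₕ / Σⱼ NⱼSⱼ.
Σ NⱼSⱼ = 22636·227 + 19677·334 + 10574·129 = 1.3074536 × 10^7.
n_{D} = 380·19677·334 / (1.3074536 × 10^7) = 191.0.

191.0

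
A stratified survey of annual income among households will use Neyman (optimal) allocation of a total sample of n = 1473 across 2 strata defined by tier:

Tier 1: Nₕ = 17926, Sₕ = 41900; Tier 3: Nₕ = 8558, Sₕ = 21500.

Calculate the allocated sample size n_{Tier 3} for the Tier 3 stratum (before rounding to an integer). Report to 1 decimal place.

Neyman allocation: nₕ = n·NₕSₕ / Σⱼ NⱼSⱼ.
Σ NⱼSⱼ = 17926·41900 + 8558·21500 = 9.350964 × 10^8.
n_{Tier 3} = 1473·8558·21500 / (9.350964 × 10^8) = 289.8.

289.8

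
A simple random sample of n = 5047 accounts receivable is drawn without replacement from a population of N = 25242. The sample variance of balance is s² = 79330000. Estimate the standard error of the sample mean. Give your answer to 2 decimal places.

Under SRS without replacement, Var(ȳ) = (1 − f)·s²/n with f = n/N = 5047/25242 = 0.19994454.
Var(ȳ) = (1 − 0.19994454)·79330000/5047 = 0.80005546·15718.248 = 12575.471.
SE(ȳ) = √(12575.471) = 112.14.

112.14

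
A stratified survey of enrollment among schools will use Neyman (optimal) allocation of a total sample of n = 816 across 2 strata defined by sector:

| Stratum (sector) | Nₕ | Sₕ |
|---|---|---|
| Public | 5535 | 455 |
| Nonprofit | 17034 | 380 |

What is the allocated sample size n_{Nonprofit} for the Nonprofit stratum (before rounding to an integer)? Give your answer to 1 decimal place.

587.4

Neyman allocation: nₕ = n·NₕSₕ / Σⱼ NⱼSⱼ.
Σ NⱼSⱼ = 5535·455 + 17034·380 = 8.991345 × 10^6.
n_{Nonprofit} = 816·17034·380 / (8.991345 × 10^6) = 587.4.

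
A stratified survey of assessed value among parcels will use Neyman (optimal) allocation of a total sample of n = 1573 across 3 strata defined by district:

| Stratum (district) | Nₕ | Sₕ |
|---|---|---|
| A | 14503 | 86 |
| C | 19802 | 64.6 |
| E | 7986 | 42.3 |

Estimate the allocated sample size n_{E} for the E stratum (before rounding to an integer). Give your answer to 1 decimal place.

185.5

Neyman allocation: nₕ = n·NₕSₕ / Σⱼ NⱼSⱼ.
Σ NⱼSⱼ = 14503·86 + 19802·64.6 + 7986·42.3 = 2.864275 × 10^6.
n_{E} = 1573·7986·42.3 / (2.864275 × 10^6) = 185.5.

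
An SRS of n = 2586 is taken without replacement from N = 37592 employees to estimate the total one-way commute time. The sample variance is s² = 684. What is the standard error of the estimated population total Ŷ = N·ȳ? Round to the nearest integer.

18657

Var(Ŷ) = N²·Var(ȳ) = N²·(1 − n/N)·s²/n.
f = 2586/37592 = 0.06879123; Var(ȳ) = 0.93120877·684/2586 = 0.2463058.
Var(Ŷ) = 37592² · 0.2463058 = 3.4806913 × 10^8.
SE(Ŷ) = √(3.4806913 × 10^8) = 18657.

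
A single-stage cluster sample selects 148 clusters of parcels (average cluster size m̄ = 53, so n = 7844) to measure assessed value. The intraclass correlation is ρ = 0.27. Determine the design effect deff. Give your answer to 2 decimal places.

15.04

deff = 1 + (53 − 1)·0.27 = 1 + 14.04 = 15.04.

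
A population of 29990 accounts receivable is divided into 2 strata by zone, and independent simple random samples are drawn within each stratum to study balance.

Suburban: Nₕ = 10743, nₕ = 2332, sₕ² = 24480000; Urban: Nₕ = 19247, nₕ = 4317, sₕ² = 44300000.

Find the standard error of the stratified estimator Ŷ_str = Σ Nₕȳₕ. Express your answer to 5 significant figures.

1.9742 × 10^6

Var(Ŷ_str) = Σₕ Nₕ²(1 − fₕ)sₕ²/nₕ.
Suburban: 10743²·(1 − 2332/10743)·24480000/2332 = 9.4854093 × 10^11.
Urban: 19247²·(1 − 4317/19247)·44300000/4317 = 2.9487947 × 10^12.
Sum = 3.8973356 × 10^12.
SE = √(3.8973356 × 10^12) = 1.9742 × 10^6.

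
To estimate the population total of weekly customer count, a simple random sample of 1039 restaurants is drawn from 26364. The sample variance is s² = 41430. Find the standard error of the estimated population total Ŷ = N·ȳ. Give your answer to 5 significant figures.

Var(Ŷ) = N²·Var(ȳ) = N²·(1 − n/N)·s²/n.
f = 1039/26364 = 0.03940980; Var(ȳ) = 0.96059020·41430/1039 = 38.303419.
Var(Ŷ) = 26364² · 38.303419 = 2.6623193 × 10^10.
SE(Ŷ) = √(2.6623193 × 10^10) = 163170.

163170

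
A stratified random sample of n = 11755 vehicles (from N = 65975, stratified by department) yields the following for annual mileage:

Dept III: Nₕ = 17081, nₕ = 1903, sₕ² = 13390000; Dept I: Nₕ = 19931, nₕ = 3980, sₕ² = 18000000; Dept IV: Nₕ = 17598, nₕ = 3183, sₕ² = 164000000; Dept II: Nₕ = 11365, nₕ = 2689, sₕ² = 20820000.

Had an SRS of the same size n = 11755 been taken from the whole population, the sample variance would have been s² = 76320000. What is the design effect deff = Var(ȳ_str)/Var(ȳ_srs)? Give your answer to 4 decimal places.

0.7361

Var(ȳ_str) = Σ Wₕ²(1−fₕ)sₕ²/nₕ with Wₕ = Nₕ/65975:
  Dept III: (17081/65975)²·(1−1903/17081)·13390000/1903 = 419.09341
  Dept I: (19931/65975)²·(1−3980/19931)·18000000/3980 = 330.32971
  Dept IV: (17598/65975)²·(1−3183/17598)·164000000/3183 = 3002.7998
  Dept II: (11365/65975)²·(1−2689/11365)·20820000/2689 = 175.39617
  → Var(ȳ_str) = 3927.6191.
Var(ȳ_srs) = (1 − 11755/65975)·76320000/11755 = 5335.7545.
deff = 3927.6191 / 5335.7545 = 0.7361.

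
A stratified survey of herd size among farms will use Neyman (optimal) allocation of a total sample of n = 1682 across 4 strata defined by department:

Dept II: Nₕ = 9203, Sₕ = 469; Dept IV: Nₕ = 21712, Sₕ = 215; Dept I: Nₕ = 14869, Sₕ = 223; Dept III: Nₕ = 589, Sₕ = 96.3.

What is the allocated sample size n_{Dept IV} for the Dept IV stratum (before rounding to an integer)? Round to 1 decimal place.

635.4

Neyman allocation: nₕ = n·NₕSₕ / Σⱼ NⱼSⱼ.
Σ NⱼSⱼ = 9203·469 + 21712·215 + 14869·223 + 589·96.3 = 1.2356795 × 10^7.
n_{Dept IV} = 1682·21712·215 / (1.2356795 × 10^7) = 635.4.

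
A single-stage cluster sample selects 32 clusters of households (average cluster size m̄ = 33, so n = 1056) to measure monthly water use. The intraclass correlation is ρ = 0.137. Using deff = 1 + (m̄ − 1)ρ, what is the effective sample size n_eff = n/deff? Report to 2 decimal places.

196.14

deff = 1 + (33 − 1)·0.137 = 1 + 4.384 = 5.384.
n_eff = 1056 / 5.384 = 196.14.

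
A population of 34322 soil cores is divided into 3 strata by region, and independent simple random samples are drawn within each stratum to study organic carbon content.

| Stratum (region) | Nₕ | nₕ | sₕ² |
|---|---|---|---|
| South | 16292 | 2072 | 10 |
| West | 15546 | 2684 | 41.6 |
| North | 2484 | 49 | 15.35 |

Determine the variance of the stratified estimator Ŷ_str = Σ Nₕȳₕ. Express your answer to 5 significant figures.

Var(Ŷ_str) = Σₕ Nₕ²(1 − fₕ)sₕ²/nₕ.
South: 16292²·(1 − 2072/16292)·10/2072 = 1.1181093 × 10^6.
West: 15546²·(1 − 2684/15546)·41.6/2684 = 3.0991171 × 10^6.
North: 2484²·(1 − 49/2484)·15.35/49 = 1.8947977 × 10^6.
Sum = 6.1120241 × 10^6.

6.1120 × 10^6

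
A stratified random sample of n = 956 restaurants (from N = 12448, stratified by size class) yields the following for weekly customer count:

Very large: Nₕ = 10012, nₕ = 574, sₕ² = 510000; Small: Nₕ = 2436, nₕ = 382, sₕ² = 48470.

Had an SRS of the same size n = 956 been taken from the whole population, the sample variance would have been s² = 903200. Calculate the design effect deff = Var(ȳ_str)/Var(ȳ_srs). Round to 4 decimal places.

Var(ȳ_str) = Σ Wₕ²(1−fₕ)sₕ²/nₕ with Wₕ = Nₕ/12448:
  Very large: (10012/12448)²·(1−574/10012)·510000/574 = 541.82612
  Small: (2436/12448)²·(1−382/2436)·48470/382 = 4.09721
  → Var(ȳ_str) = 545.92333.
Var(ȳ_srs) = (1 − 956/12448)·903200/956 = 872.21203.
deff = 545.92333 / 872.21203 = 0.6259.

0.6259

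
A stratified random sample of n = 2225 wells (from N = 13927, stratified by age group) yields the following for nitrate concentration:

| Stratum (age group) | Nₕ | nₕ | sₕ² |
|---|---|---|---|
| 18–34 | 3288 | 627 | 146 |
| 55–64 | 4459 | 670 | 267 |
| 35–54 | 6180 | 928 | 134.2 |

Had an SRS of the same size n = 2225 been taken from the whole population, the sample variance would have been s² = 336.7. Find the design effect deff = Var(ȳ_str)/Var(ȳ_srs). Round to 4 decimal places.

0.5459

Var(ȳ_str) = Σ Wₕ²(1−fₕ)sₕ²/nₕ with Wₕ = Nₕ/13927:
  18–34: (3288/13927)²·(1−627/3288)·146/627 = 0.01050381
  55–64: (4459/13927)²·(1−670/4459)·267/670 = 0.0347123
  35–54: (6180/13927)²·(1−928/6180)·134.2/928 = 0.024199288
  → Var(ȳ_str) = 0.069415398.
Var(ȳ_srs) = (1 − 2225/13927)·336.7/2225 = 0.12714978.
deff = 0.069415398 / 0.12714978 = 0.5459.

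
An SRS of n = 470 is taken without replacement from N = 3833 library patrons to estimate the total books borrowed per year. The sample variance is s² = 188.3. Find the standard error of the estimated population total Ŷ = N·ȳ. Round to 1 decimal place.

Var(Ŷ) = N²·Var(ȳ) = N²·(1 − n/N)·s²/n.
f = 470/3833 = 0.12261936; Var(ȳ) = 0.87738064·188.3/470 = 0.35151229.
Var(Ŷ) = 3833² · 0.35151229 = 5.1643795 × 10^6.
SE(Ŷ) = √(5.1643795 × 10^6) = 2272.5.

2272.5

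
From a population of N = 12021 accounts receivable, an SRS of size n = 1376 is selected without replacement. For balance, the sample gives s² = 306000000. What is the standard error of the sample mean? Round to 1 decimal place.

Under SRS without replacement, Var(ȳ) = (1 − f)·s²/n with f = n/N = 1376/12021 = 0.11446635.
Var(ȳ) = (1 − 0.11446635)·306000000/1376 = 0.88553365·222383.72 = 196928.27.
SE(ȳ) = √(196928.27) = 443.8.

443.8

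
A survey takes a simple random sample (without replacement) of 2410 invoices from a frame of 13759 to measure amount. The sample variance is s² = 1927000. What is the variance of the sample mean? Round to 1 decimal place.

659.5

Under SRS without replacement, Var(ȳ) = (1 − f)·s²/n with f = n/N = 2410/13759 = 0.17515808.
Var(ȳ) = (1 − 0.17515808)·1927000/2410 = 0.82484192·799.58506 = 659.53128.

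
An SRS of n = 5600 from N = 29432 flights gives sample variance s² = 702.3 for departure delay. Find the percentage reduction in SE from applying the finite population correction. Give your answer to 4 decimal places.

10.0150

f = n/N = 5600/29432 = 0.19026909.
SE_no-fpc = √(s²/n) = 0.35413375; SE_fpc = √((1−f)s²/n) = 0.31866743.
Ratio = √(1−f) = 0.89985049. Reduction = 100·(1 − 0.89985049) = 10.0150%.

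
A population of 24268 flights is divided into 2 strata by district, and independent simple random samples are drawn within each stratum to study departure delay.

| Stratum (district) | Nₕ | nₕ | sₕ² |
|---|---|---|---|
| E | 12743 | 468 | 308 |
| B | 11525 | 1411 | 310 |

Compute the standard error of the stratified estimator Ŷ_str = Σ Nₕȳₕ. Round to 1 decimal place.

Var(Ŷ_str) = Σₕ Nₕ²(1 − fₕ)sₕ²/nₕ.
E: 12743²·(1 − 468/12743)·308/468 = 1.0294329 × 10^8.
B: 11525²·(1 − 1411/11525)·310/1411 = 2.560935 × 10^7.
Sum = 1.2855264 × 10^8.
SE = √(1.2855264 × 10^8) = 11338.1.

11338.1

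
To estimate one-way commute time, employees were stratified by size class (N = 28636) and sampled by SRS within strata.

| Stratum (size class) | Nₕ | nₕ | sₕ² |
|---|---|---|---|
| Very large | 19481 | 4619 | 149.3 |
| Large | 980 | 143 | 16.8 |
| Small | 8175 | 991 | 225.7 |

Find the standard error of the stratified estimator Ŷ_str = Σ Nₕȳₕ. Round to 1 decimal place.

Var(Ŷ_str) = Σₕ Nₕ²(1 − fₕ)sₕ²/nₕ.
Very large: 19481²·(1 − 4619/19481)·149.3/4619 = 9.358373 × 10^6.
Large: 980²·(1 − 143/980)·16.8/143 = 96366.21.
Small: 8175²·(1 − 991/8175)·225.7/991 = 1.337556 × 10^7.
Sum = 2.2830299 × 10^7.
SE = √(2.2830299 × 10^7) = 4778.1.

4778.1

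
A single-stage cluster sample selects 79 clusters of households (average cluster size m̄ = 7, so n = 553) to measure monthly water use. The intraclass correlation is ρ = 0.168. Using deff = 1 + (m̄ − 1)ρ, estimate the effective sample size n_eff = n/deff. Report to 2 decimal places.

deff = 1 + (7 − 1)·0.168 = 1 + 1.008 = 2.008.
n_eff = 553 / 2.008 = 275.40.

275.40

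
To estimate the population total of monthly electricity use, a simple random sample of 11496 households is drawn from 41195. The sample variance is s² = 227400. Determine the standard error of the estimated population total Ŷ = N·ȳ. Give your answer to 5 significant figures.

155570

Var(Ŷ) = N²·Var(ȳ) = N²·(1 − n/N)·s²/n.
f = 11496/41195 = 0.27906299; Var(ȳ) = 0.72093701·227400/11496 = 14.260706.
Var(Ŷ) = 41195² · 14.260706 = 2.4200818 × 10^10.
SE(Ŷ) = √(2.4200818 × 10^10) = 155570.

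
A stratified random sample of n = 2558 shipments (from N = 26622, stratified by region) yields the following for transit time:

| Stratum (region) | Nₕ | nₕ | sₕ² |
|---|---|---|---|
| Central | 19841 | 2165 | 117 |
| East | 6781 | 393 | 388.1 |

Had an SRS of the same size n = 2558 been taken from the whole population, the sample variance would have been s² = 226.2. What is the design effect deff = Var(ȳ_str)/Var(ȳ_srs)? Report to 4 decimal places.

1.0897

Var(ȳ_str) = Σ Wₕ²(1−fₕ)sₕ²/nₕ with Wₕ = Nₕ/26622:
  Central: (19841/26622)²·(1−2165/19841)·117/2165 = 0.026742017
  East: (6781/26622)²·(1−393/6781)·388.1/393 = 0.060357103
  → Var(ȳ_str) = 0.08709912.
Var(ȳ_srs) = (1 − 2558/26622)·226.2/2558 = 0.079931728.
deff = 0.08709912 / 0.079931728 = 1.0897.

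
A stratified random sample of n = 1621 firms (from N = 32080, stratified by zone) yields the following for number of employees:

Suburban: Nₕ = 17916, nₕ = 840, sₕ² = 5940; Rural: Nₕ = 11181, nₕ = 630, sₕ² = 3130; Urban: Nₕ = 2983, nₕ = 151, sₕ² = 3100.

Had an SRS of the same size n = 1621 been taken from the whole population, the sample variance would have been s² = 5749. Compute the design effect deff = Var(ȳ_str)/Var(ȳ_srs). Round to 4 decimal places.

Var(ȳ_str) = Σ Wₕ²(1−fₕ)sₕ²/nₕ with Wₕ = Nₕ/32080:
  Suburban: (17916/32080)²·(1−840/17916)·5940/840 = 2.1021594
  Rural: (11181/32080)²·(1−630/11181)·3130/630 = 0.56952047
  Urban: (2983/32080)²·(1−151/2983)·3100/151 = 0.1685243
  → Var(ȳ_str) = 2.8402042.
Var(ȳ_srs) = (1 − 1621/32080)·5749/1621 = 3.367368.
deff = 2.8402042 / 3.367368 = 0.8434.

0.8434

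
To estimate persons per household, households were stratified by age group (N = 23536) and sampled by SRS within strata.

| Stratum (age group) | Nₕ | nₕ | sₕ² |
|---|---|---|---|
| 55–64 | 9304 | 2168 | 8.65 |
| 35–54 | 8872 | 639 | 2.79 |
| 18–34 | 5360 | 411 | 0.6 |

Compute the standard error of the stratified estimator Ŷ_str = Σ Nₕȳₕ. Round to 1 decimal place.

Var(Ŷ_str) = Σₕ Nₕ²(1 − fₕ)sₕ²/nₕ.
55–64: 9304²·(1 − 2168/9304)·8.65/2168 = 264899.64.
35–54: 8872²·(1 − 639/8872)·2.79/639 = 318920.91.
18–34: 5360²·(1 − 411/5360)·0.6/411 = 38725.022.
Sum = 622545.57.
SE = √(622545.57) = 789.0.

789.0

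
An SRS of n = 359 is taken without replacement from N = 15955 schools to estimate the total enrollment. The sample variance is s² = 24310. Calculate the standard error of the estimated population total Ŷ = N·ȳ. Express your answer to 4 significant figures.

Var(Ŷ) = N²·Var(ȳ) = N²·(1 − n/N)·s²/n.
f = 359/15955 = 0.02250078; Var(ȳ) = 0.97749922·24310/359 = 66.192217.
Var(Ŷ) = 15955² · 66.192217 = 1.6850025 × 10^10.
SE(Ŷ) = √(1.6850025 × 10^10) = 129800.

129800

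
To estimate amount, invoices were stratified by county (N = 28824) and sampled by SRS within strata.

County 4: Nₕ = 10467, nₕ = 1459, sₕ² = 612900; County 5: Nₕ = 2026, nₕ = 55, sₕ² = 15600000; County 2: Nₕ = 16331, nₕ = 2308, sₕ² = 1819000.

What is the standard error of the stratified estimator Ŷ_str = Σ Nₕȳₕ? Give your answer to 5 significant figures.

1.1631 × 10^6

Var(Ŷ_str) = Σₕ Nₕ²(1 − fₕ)sₕ²/nₕ.
County 4: 10467²·(1 − 1459/10467)·612900/1459 = 3.9608184 × 10^10.
County 5: 2026²·(1 − 55/2026)·15600000/55 = 1.1326298 × 10^12.
County 2: 16331²·(1 − 2308/16331)·1819000/2308 = 1.8048895 × 10^11.
Sum = 1.3527269 × 10^12.
SE = √(1.3527269 × 10^12) = 1.1631 × 10^6.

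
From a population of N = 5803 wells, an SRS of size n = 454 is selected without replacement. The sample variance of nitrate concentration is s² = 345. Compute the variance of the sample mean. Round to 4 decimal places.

0.7005

Under SRS without replacement, Var(ȳ) = (1 − f)·s²/n with f = n/N = 454/5803 = 0.07823540.
Var(ȳ) = (1 − 0.07823540)·345/454 = 0.92176460·0.75991189 = 0.70045989.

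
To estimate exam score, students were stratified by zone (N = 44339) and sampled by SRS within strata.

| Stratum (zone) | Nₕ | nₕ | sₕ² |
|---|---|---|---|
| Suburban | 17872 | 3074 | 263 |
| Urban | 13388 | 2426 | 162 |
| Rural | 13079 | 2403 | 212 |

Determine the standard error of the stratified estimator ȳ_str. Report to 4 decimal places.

0.1509

Var(ȳ_str) = Σₕ Wₕ²(1 − fₕ)sₕ²/nₕ with Wₕ = Nₕ/N, N = 44339.
Suburban: Wₕ = 0.40307630; term = 0.40307630²·(1 − 0.17200090)·263/3074 = 0.011509495.
Urban: Wₕ = 0.30194637; term = 0.30194637²·(1 − 0.18120705)·162/2426 = 0.004984917.
Rural: Wₕ = 0.29497733; term = 0.29497733²·(1 − 0.18372964)·212/2403 = 0.0062660435.
Sum = 0.022760456.
SE = √(0.022760456) = 0.1509.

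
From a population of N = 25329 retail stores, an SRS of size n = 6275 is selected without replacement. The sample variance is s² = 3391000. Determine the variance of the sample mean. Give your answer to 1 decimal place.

406.5

Under SRS without replacement, Var(ȳ) = (1 − f)·s²/n with f = n/N = 6275/25329 = 0.24773974.
Var(ȳ) = (1 − 0.24773974)·3391000/6275 = 0.75226026·540.39841 = 406.52024.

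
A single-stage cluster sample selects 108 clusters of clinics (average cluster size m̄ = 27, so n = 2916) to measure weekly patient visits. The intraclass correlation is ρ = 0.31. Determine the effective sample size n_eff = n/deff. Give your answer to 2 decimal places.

321.85

deff = 1 + (27 − 1)·0.31 = 1 + 8.06 = 9.06.
n_eff = 2916 / 9.06 = 321.85.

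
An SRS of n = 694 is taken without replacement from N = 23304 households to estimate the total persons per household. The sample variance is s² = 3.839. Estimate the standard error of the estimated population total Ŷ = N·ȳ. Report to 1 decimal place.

Var(Ŷ) = N²·Var(ȳ) = N²·(1 − n/N)·s²/n.
f = 694/23304 = 0.02978030; Var(ȳ) = 0.97021970·3.839/694 = 0.0053669646.
Var(Ŷ) = 23304² · 0.0053669646 = 2.9146719 × 10^6.
SE(Ŷ) = √(2.9146719 × 10^6) = 1707.2.

1707.2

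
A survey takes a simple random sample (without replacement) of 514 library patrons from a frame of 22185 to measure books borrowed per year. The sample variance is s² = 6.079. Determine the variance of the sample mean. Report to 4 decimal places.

Under SRS without replacement, Var(ȳ) = (1 − f)·s²/n with f = n/N = 514/22185 = 0.02316881.
Var(ȳ) = (1 − 0.02316881)·6.079/514 = 0.97683119·0.011826848 = 0.011552834.

0.0116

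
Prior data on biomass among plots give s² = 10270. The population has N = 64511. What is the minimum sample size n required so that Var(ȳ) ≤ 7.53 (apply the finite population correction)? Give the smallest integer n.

1336

Without fpc, n₀ = s²/D = 10270/7.53 = 1363.8778.
With fpc, (1 − n/N)·s²/n ≤ D requires n ≥ n₀/(1 + n₀/N) = 1363.8778/(1 + 1363.8778/64511) = 1335.6400.
Rounding up, n = 1336.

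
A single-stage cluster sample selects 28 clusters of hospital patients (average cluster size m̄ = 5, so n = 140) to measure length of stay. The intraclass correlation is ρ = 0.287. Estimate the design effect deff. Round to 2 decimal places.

deff = 1 + (5 − 1)·0.287 = 1 + 1.148 = 2.148.

2.15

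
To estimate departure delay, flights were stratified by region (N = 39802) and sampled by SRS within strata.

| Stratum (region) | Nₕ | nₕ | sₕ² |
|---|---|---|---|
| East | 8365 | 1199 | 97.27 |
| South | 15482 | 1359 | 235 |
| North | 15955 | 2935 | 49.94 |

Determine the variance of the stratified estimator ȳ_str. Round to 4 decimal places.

Var(ȳ_str) = Σₕ Wₕ²(1 − fₕ)sₕ²/nₕ with Wₕ = Nₕ/N, N = 39802.
East: Wₕ = 0.21016532; term = 0.21016532²·(1 − 0.14333533)·97.27/1199 = 0.0030696771.
South: Wₕ = 0.38897543; term = 0.38897543²·(1 − 0.08777936)·235/1359 = 0.023866714.
North: Wₕ = 0.40085925; term = 0.40085925²·(1 − 0.18395487)·49.94/2935 = 0.0022311997.
Sum = 0.029167591.

0.0292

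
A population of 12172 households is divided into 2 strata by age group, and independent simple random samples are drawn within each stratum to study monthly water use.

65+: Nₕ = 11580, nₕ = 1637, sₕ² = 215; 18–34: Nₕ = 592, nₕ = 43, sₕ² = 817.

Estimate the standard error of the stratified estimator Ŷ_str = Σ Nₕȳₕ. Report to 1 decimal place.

Var(Ŷ_str) = Σₕ Nₕ²(1 − fₕ)sₕ²/nₕ.
65+: 11580²·(1 − 1637/11580)·215/1637 = 1.5122228 × 10^7.
18–34: 592²·(1 − 43/592)·817/43 = 6.175152 × 10^6.
Sum = 2.129738 × 10^7.
SE = √(2.129738 × 10^7) = 4614.9.

4614.9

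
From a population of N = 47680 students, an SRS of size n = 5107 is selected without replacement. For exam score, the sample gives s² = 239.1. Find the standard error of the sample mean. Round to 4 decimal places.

Under SRS without replacement, Var(ȳ) = (1 − f)·s²/n with f = n/N = 5107/47680 = 0.10710990.
Var(ȳ) = (1 − 0.10710990)·239.1/5107 = 0.89289010·0.046818093 = 0.041803412.
SE(ȳ) = √(0.041803412) = 0.2045.

0.2045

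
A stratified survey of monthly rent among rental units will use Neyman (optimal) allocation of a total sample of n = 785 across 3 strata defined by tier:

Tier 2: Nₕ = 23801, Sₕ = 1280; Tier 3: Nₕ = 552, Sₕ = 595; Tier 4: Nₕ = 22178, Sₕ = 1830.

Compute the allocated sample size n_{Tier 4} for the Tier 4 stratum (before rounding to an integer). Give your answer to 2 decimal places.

Neyman allocation: nₕ = n·NₕSₕ / Σⱼ NⱼSⱼ.
Σ NⱼSⱼ = 23801·1280 + 552·595 + 22178·1830 = 7.137946 × 10^7.
n_{Tier 4} = 785·22178·1830 / (7.137946 × 10^7) = 446.34.

446.34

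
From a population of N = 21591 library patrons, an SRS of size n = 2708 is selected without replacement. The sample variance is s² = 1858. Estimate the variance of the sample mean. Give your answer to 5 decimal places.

Under SRS without replacement, Var(ȳ) = (1 − f)·s²/n with f = n/N = 2708/21591 = 0.12542263.
Var(ȳ) = (1 − 0.12542263)·1858/2708 = 0.87457737·0.68611521 = 0.60006084.

0.60006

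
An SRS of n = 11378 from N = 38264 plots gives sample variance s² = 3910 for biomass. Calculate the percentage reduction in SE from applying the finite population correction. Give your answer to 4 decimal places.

f = n/N = 11378/38264 = 0.29735522.
SE_no-fpc = √(s²/n) = 0.58621296; SE_fpc = √((1−f)s²/n) = 0.49138662.
Ratio = √(1−f) = 0.83823910. Reduction = 100·(1 − 0.83823910) = 16.1761%.

16.1761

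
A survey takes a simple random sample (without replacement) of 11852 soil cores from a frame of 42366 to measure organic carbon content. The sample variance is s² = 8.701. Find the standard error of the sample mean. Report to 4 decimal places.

Under SRS without replacement, Var(ȳ) = (1 − f)·s²/n with f = n/N = 11852/42366 = 0.27975263.
Var(ȳ) = (1 − 0.27975263)·8.701/11852 = 0.72024737·7.341377 × 10^-4 = 5.2876075 × 10^-4.
SE(ȳ) = √(5.2876075 × 10^-4) = 0.0230.

0.0230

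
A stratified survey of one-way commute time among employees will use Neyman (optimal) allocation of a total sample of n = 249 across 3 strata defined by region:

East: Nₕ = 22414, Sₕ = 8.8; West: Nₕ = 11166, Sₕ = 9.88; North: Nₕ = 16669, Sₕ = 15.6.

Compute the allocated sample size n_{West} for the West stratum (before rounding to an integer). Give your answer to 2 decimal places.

Neyman allocation: nₕ = n·NₕSₕ / Σⱼ NⱼSⱼ.
Σ NⱼSⱼ = 22414·8.8 + 11166·9.88 + 16669·15.6 = 567599.68.
n_{West} = 249·11166·9.88 / 567599.68 = 48.40.

48.40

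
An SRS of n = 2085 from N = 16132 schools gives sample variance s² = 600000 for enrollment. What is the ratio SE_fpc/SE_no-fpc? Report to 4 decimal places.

0.9331

f = n/N = 2085/16132 = 0.12924622.
SE_no-fpc = √(s²/n) = 16.963779; SE_fpc = √((1−f)s²/n) = 15.829612.
Ratio = √(1−f) = 0.93314189.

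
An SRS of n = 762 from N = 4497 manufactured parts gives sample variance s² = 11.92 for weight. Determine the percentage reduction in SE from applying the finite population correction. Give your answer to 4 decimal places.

8.8653

f = n/N = 762/4497 = 0.16944630.
SE_no-fpc = √(s²/n) = 0.12507216; SE_fpc = √((1−f)s²/n) = 0.11398416.
Ratio = √(1−f) = 0.91134719. Reduction = 100·(1 − 0.91134719) = 8.8653%.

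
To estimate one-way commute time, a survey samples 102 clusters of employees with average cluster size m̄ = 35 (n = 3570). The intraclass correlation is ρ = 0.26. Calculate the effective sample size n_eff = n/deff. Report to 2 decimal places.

362.80

deff = 1 + (35 − 1)·0.26 = 1 + 8.84 = 9.84.
n_eff = 3570 / 9.84 = 362.80.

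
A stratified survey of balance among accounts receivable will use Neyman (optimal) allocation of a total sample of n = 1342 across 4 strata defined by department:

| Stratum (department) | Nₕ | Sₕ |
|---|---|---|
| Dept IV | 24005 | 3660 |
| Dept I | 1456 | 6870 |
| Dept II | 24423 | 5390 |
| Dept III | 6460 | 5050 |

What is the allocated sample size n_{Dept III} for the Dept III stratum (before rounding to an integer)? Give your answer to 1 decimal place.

167.0

Neyman allocation: nₕ = n·NₕSₕ / Σⱼ NⱼSⱼ.
Σ NⱼSⱼ = 24005·3660 + 1456·6870 + 24423·5390 + 6460·5050 = 2.6212399 × 10^8.
n_{Dept III} = 1342·6460·5050 / (2.6212399 × 10^8) = 167.0.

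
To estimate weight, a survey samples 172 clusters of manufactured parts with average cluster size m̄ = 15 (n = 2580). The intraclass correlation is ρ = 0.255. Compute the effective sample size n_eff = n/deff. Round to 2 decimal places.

564.55

deff = 1 + (15 − 1)·0.255 = 1 + 3.57 = 4.57.
n_eff = 2580 / 4.57 = 564.55.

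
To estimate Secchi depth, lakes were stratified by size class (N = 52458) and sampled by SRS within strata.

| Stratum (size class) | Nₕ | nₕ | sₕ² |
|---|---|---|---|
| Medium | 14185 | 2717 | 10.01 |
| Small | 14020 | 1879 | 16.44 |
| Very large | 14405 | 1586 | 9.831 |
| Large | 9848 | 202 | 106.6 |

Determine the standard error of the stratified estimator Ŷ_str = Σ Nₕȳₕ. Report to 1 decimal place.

7305.0

Var(Ŷ_str) = Σₕ Nₕ²(1 − fₕ)sₕ²/nₕ.
Medium: 14185²·(1 − 2717/14185)·10.01/2717 = 599323.72.
Small: 14020²·(1 − 1879/14020)·16.44/1879 = 1.4892839 × 10^6.
Very large: 14405²·(1 − 1586/14405)·9.831/1586 = 1.1446216 × 10^6.
Large: 9848²·(1 − 202/9848)·106.6/202 = 5.0130396 × 10^7.
Sum = 5.3363625 × 10^7.
SE = √(5.3363625 × 10^7) = 7305.0.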